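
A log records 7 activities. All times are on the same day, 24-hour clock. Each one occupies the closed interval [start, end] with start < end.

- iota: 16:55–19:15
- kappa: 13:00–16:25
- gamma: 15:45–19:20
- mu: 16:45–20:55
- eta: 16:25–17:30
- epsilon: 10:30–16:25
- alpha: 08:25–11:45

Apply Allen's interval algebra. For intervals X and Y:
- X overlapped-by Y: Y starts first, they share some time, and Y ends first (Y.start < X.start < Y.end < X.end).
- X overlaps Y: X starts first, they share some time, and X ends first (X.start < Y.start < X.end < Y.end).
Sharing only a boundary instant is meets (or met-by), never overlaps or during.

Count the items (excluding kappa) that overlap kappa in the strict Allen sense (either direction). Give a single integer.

1

Target kappa = [13:00, 16:25].
alpha [08:25, 11:45] → before → no.
epsilon [10:30, 16:25] → finished-by → no.
eta [16:25, 17:30] → met-by → no.
gamma [15:45, 19:20] → overlapped-by → counts.
iota [16:55, 19:15] → after → no.
mu [16:45, 20:55] → after → no.
Total: 1.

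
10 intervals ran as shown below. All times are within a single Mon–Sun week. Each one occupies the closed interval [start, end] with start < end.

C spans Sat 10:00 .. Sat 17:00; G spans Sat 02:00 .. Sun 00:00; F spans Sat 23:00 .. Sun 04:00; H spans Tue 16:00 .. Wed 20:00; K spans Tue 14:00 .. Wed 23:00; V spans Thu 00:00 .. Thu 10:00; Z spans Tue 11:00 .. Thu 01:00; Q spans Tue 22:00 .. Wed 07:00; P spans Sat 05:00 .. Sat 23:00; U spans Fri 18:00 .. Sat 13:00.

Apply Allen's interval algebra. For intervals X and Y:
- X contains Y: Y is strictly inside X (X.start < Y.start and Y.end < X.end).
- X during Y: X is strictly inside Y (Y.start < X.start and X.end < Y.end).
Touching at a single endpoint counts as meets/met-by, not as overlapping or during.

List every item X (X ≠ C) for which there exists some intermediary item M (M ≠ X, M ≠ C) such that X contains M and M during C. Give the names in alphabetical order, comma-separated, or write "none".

Target C = [Sat 10:00, Sat 17:00].
Intermediaries M with M during C: none.
Union: none.

none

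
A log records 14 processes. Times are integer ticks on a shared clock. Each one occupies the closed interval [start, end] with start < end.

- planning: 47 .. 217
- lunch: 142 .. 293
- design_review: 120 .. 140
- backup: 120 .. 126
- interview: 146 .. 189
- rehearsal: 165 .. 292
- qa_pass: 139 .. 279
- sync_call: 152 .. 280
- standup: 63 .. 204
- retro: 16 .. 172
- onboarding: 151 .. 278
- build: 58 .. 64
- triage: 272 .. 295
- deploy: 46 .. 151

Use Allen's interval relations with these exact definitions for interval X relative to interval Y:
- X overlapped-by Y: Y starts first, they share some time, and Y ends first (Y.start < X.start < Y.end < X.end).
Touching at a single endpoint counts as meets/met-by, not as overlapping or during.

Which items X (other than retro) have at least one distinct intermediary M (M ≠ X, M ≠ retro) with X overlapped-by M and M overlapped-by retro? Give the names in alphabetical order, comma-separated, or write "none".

Target retro = [16, 172].
Intermediaries M with M overlapped-by retro: interview, lunch, onboarding, planning, qa_pass, rehearsal, standup, sync_call.
Via interview — items with X overlapped-by interview: onboarding, rehearsal, sync_call.
Via lunch — items with X overlapped-by lunch: triage.
Via onboarding — items with X overlapped-by onboarding: rehearsal, sync_call, triage.
Via planning — items with X overlapped-by planning: lunch, onboarding, qa_pass, rehearsal, sync_call.
Via qa_pass — items with X overlapped-by qa_pass: lunch, rehearsal, sync_call, triage.
Via rehearsal — items with X overlapped-by rehearsal: triage.
Via standup — items with X overlapped-by standup: lunch, onboarding, qa_pass, rehearsal, sync_call.
Via sync_call — items with X overlapped-by sync_call: rehearsal, triage.
Union: lunch, onboarding, qa_pass, rehearsal, sync_call, triage.

lunch, onboarding, qa_pass, rehearsal, sync_call, triage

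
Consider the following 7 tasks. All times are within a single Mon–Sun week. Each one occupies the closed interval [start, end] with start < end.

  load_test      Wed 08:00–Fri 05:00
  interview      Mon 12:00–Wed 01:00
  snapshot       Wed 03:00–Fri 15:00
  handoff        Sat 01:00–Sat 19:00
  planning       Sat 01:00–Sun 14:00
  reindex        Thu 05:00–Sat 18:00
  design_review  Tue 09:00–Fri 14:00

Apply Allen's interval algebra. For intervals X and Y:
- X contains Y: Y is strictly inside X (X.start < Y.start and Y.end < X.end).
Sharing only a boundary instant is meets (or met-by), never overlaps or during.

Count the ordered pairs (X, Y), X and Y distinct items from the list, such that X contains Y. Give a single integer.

2

Checking all 42 ordered pairs for relation 'contains'; matching pairs in alphabetical order:
(design_review, load_test): design_review contains load_test ✓
(snapshot, load_test): snapshot contains load_test ✓
Count: 2.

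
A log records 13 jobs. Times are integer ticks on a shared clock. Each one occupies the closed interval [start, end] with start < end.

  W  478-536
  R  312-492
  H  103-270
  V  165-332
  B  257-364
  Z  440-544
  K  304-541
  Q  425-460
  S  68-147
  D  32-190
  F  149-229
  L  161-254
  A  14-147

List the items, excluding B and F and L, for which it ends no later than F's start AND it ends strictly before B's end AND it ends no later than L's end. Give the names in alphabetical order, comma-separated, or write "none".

Conditions: its end is no later than F's start (X.end <= 149) AND its end is strictly before B's end (X.end < 364) AND its end is no later than L's end (X.end <= 254).
A: end 147 <= 149? ✓; end 147 < 364? ✓; end 147 <= 254? ✓ → yes.
D: end 190 <= 149? ✗; end 190 < 364? ✓; end 190 <= 254? ✓ → no.
H: end 270 <= 149? ✗; end 270 < 364? ✓; end 270 <= 254? ✗ → no.
K: end 541 <= 149? ✗; end 541 < 364? ✗; end 541 <= 254? ✗ → no.
Q: end 460 <= 149? ✗; end 460 < 364? ✗; end 460 <= 254? ✗ → no.
R: end 492 <= 149? ✗; end 492 < 364? ✗; end 492 <= 254? ✗ → no.
S: end 147 <= 149? ✓; end 147 < 364? ✓; end 147 <= 254? ✓ → yes.
V: end 332 <= 149? ✗; end 332 < 364? ✓; end 332 <= 254? ✗ → no.
W: end 536 <= 149? ✗; end 536 < 364? ✗; end 536 <= 254? ✗ → no.
Z: end 544 <= 149? ✗; end 544 < 364? ✗; end 544 <= 254? ✗ → no.
Result: A, S.

A, S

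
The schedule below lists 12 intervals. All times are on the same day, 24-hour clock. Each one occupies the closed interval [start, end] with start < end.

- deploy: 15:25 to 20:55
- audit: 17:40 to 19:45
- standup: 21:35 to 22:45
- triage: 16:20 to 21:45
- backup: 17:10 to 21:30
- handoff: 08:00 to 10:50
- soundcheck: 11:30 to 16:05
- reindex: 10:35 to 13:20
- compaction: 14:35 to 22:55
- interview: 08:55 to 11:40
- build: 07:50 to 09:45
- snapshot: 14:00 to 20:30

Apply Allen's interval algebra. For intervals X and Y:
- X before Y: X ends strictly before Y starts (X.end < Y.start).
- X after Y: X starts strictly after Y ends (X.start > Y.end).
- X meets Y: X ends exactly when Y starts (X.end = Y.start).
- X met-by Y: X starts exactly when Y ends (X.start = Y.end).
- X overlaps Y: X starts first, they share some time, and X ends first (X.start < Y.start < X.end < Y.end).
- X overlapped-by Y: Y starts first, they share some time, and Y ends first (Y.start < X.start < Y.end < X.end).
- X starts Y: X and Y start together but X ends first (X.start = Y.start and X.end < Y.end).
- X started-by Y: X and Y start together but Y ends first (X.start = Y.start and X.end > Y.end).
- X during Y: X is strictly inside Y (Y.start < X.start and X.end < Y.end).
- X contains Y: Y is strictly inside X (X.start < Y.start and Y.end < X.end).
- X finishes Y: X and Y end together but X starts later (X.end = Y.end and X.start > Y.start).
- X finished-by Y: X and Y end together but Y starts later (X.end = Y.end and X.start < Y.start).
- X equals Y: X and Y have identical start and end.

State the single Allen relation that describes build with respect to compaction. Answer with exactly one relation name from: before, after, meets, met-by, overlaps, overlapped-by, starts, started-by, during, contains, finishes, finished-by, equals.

before

build = [07:50, 09:45]; compaction = [14:35, 22:55].
Compare endpoints: build.start < compaction.start, build.start < compaction.end, build.end < compaction.start, build.end < compaction.end.
That pattern is 'before'.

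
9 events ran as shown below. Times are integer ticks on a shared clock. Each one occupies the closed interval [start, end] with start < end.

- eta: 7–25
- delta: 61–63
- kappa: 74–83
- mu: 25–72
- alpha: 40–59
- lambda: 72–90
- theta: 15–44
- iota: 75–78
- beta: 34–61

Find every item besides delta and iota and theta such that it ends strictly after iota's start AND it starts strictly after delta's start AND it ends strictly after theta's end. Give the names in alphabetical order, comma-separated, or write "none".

Conditions: its end is strictly after iota's start (X.end > 75) AND its start is strictly after delta's start (X.start > 61) AND its end is strictly after theta's end (X.end > 44).
alpha: end 59 > 75? ✗; start 40 > 61? ✗; end 59 > 44? ✓ → no.
beta: end 61 > 75? ✗; start 34 > 61? ✗; end 61 > 44? ✓ → no.
eta: end 25 > 75? ✗; start 7 > 61? ✗; end 25 > 44? ✗ → no.
kappa: end 83 > 75? ✓; start 74 > 61? ✓; end 83 > 44? ✓ → yes.
lambda: end 90 > 75? ✓; start 72 > 61? ✓; end 90 > 44? ✓ → yes.
mu: end 72 > 75? ✗; start 25 > 61? ✗; end 72 > 44? ✓ → no.
Result: kappa, lambda.

kappa, lambda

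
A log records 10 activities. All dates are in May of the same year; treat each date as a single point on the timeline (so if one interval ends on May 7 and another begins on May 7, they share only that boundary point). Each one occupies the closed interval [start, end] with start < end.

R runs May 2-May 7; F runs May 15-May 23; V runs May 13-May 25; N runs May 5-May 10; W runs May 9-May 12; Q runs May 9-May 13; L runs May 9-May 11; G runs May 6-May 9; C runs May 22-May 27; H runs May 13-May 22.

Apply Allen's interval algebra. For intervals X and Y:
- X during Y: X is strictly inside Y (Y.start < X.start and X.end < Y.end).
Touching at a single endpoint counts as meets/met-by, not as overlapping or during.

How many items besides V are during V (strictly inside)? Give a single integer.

Target V = [May 13, May 25].
C [May 22, May 27] → overlapped-by → no.
F [May 15, May 23] → during → counts.
G [May 6, May 9] → before → no.
H [May 13, May 22] → starts → no.
L [May 9, May 11] → before → no.
N [May 5, May 10] → before → no.
Q [May 9, May 13] → meets → no.
R [May 2, May 7] → before → no.
W [May 9, May 12] → before → no.
Total: 1.

1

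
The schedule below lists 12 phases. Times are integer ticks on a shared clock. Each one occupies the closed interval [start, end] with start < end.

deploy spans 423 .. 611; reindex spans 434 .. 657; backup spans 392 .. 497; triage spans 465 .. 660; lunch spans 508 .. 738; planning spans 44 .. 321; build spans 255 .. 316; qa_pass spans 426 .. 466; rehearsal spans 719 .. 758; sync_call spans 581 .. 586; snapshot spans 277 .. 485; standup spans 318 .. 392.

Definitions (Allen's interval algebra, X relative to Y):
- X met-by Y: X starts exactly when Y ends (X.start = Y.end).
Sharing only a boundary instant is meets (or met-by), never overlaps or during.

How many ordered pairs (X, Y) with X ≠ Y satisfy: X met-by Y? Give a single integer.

Checking all 132 ordered pairs for relation 'met-by'; matching pairs in alphabetical order:
(backup, standup): backup met-by standup ✓
Count: 1.

1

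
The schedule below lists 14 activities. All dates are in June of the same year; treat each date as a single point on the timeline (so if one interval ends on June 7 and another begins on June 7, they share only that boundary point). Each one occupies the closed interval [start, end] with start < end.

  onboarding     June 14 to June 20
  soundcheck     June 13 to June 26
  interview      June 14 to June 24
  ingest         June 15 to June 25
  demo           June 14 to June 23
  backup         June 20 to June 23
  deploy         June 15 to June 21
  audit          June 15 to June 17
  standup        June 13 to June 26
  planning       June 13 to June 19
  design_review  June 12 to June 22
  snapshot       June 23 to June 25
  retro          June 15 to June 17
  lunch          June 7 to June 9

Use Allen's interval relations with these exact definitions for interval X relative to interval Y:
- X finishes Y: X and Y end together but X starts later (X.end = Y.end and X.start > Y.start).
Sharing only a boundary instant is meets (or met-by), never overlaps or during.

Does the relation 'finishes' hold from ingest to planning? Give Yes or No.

ingest = [June 15, June 25], planning = [June 13, June 19].
Actual relation of ingest to planning: overlapped-by.
Asked whether 'finishes' holds → No.

No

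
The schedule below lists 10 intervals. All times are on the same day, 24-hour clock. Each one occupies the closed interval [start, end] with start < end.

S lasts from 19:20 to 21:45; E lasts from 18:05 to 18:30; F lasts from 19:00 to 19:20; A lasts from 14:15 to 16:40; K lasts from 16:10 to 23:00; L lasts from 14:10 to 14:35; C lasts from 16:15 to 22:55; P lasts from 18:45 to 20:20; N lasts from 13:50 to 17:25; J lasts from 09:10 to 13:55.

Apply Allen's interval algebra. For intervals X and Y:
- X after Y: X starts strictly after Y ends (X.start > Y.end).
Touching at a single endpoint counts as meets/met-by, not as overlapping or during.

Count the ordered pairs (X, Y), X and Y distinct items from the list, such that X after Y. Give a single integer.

25

Checking all 90 ordered pairs for relation 'after'; matching pairs in alphabetical order:
(A, J): A after J ✓
(C, J): C after J ✓
(C, L): C after L ✓
(E, A): E after A ✓
(E, J): E after J ✓
(E, L): E after L ✓
(E, N): E after N ✓
(F, A): F after A ✓
(F, E): F after E ✓
(F, J): F after J ✓
(F, L): F after L ✓
(F, N): F after N ✓
(K, J): K after J ✓
(K, L): K after L ✓
(L, J): L after J ✓
(P, A): P after A ✓
(P, E): P after E ✓
(P, J): P after J ✓
(P, L): P after L ✓
(P, N): P after N ✓
(S, A): S after A ✓
(S, E): S after E ✓
(S, J): S after J ✓
(S, L): S after L ✓
... plus 1 further pairs not listed.
Count: 25.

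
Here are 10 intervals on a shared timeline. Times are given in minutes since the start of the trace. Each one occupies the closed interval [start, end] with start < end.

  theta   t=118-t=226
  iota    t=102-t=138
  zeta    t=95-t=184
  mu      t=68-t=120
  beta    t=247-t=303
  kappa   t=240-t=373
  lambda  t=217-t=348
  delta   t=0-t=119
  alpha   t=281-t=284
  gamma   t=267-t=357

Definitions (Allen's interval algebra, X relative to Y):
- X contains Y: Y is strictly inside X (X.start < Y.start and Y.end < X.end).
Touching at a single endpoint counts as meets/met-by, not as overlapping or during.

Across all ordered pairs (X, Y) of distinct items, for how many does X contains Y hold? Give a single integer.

8

Checking all 90 ordered pairs for relation 'contains'; matching pairs in alphabetical order:
(beta, alpha): beta contains alpha ✓
(gamma, alpha): gamma contains alpha ✓
(kappa, alpha): kappa contains alpha ✓
(kappa, beta): kappa contains beta ✓
(kappa, gamma): kappa contains gamma ✓
(lambda, alpha): lambda contains alpha ✓
(lambda, beta): lambda contains beta ✓
(zeta, iota): zeta contains iota ✓
Count: 8.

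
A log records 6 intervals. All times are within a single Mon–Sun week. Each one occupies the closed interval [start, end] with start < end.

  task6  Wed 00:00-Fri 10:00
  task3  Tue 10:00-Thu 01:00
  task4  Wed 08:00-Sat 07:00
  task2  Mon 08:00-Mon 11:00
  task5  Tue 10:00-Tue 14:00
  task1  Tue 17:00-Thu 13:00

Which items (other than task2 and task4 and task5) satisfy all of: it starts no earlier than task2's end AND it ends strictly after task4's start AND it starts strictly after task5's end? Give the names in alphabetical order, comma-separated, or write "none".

Conditions: its start is no earlier than task2's end (X.start >= Mon 11:00) AND its end is strictly after task4's start (X.end > Wed 08:00) AND its start is strictly after task5's end (X.start > Tue 14:00).
task1: start Tue 17:00 >= Mon 11:00? ✓; end Thu 13:00 > Wed 08:00? ✓; start Tue 17:00 > Tue 14:00? ✓ → yes.
task3: start Tue 10:00 >= Mon 11:00? ✓; end Thu 01:00 > Wed 08:00? ✓; start Tue 10:00 > Tue 14:00? ✗ → no.
task6: start Wed 00:00 >= Mon 11:00? ✓; end Fri 10:00 > Wed 08:00? ✓; start Wed 00:00 > Tue 14:00? ✓ → yes.
Result: task1, task6.

task1, task6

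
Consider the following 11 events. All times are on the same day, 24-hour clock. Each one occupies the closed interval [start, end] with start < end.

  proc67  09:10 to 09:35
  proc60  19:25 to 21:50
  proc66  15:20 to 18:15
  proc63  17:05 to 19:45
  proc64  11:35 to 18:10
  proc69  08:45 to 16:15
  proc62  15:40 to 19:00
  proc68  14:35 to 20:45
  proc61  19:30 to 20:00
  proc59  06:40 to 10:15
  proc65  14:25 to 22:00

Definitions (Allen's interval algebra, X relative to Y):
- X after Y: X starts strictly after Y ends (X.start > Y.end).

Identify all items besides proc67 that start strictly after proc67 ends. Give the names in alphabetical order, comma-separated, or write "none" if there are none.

proc60, proc61, proc62, proc63, proc64, proc65, proc66, proc68

Target proc67 = [09:10, 09:35].
proc59 [06:40, 10:15] → contains → no.
proc60 [19:25, 21:50] → after → yes.
proc61 [19:30, 20:00] → after → yes.
proc62 [15:40, 19:00] → after → yes.
proc63 [17:05, 19:45] → after → yes.
proc64 [11:35, 18:10] → after → yes.
proc65 [14:25, 22:00] → after → yes.
proc66 [15:20, 18:15] → after → yes.
proc68 [14:35, 20:45] → after → yes.
proc69 [08:45, 16:15] → contains → no.
Result: proc60, proc61, proc62, proc63, proc64, proc65, proc66, proc68.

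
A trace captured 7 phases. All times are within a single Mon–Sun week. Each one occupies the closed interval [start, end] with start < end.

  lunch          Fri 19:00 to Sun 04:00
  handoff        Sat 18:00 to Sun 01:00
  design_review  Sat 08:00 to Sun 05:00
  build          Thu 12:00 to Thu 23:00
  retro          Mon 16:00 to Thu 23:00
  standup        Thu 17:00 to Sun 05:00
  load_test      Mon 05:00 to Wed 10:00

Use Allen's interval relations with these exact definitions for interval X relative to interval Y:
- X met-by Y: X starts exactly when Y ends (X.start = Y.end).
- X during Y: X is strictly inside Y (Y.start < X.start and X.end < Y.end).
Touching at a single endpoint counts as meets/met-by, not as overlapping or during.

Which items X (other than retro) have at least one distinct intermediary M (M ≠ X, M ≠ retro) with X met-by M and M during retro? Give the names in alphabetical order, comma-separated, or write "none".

none

Target retro = [Mon 16:00, Thu 23:00].
Intermediaries M with M during retro: none.
Union: none.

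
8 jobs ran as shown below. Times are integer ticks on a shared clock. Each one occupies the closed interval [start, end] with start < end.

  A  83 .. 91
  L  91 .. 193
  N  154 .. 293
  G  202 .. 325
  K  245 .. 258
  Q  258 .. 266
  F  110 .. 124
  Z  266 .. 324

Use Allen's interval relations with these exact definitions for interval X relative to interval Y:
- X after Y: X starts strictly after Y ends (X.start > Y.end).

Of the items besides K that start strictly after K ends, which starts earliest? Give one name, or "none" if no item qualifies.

Z

Target K = [245, 258].
A [83, 91] → before → excluded.
F [110, 124] → before → excluded.
G [202, 325] → contains → excluded.
L [91, 193] → before → excluded.
N [154, 293] → contains → excluded.
Q [258, 266] → met-by → excluded.
Z [266, 324] → after → candidate.
Among candidates, earliest start is 266 → Z.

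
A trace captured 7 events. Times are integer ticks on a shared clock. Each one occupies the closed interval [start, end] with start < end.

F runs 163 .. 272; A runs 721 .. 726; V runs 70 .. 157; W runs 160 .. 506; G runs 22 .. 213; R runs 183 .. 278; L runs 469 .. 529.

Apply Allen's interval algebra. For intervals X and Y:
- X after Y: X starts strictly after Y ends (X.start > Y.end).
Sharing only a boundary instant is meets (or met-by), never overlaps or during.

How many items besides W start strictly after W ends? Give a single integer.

1

Target W = [160, 506].
A [721, 726] → after → counts.
F [163, 272] → during → no.
G [22, 213] → overlaps → no.
L [469, 529] → overlapped-by → no.
R [183, 278] → during → no.
V [70, 157] → before → no.
Total: 1.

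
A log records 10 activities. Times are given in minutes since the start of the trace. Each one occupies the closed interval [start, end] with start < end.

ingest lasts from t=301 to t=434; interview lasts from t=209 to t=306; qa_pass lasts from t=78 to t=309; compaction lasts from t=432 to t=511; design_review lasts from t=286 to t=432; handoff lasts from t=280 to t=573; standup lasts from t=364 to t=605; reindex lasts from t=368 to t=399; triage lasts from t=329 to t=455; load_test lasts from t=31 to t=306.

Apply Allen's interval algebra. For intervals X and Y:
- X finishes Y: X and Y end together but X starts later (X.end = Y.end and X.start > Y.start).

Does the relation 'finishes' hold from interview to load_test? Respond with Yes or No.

Yes

interview = [t=209, t=306], load_test = [t=31, t=306].
Actual relation of interview to load_test: finishes.
Asked whether 'finishes' holds → Yes.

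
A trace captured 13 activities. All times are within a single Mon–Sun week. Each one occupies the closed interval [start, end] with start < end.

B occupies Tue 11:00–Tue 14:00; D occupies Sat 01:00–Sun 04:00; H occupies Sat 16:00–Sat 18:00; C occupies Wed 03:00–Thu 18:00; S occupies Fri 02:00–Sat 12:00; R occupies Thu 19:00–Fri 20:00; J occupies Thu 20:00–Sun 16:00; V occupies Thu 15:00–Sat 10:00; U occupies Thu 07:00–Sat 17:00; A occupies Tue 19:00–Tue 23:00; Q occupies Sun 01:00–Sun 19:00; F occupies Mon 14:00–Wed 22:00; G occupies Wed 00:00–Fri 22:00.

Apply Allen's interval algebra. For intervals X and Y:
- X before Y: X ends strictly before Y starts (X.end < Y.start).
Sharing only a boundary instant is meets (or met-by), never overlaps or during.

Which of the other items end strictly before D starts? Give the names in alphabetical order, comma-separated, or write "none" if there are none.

A, B, C, F, G, R

Target D = [Sat 01:00, Sun 04:00].
A [Tue 19:00, Tue 23:00] → before → yes.
B [Tue 11:00, Tue 14:00] → before → yes.
C [Wed 03:00, Thu 18:00] → before → yes.
F [Mon 14:00, Wed 22:00] → before → yes.
G [Wed 00:00, Fri 22:00] → before → yes.
H [Sat 16:00, Sat 18:00] → during → no.
J [Thu 20:00, Sun 16:00] → contains → no.
Q [Sun 01:00, Sun 19:00] → overlapped-by → no.
R [Thu 19:00, Fri 20:00] → before → yes.
S [Fri 02:00, Sat 12:00] → overlaps → no.
U [Thu 07:00, Sat 17:00] → overlaps → no.
V [Thu 15:00, Sat 10:00] → overlaps → no.
Result: A, B, C, F, G, R.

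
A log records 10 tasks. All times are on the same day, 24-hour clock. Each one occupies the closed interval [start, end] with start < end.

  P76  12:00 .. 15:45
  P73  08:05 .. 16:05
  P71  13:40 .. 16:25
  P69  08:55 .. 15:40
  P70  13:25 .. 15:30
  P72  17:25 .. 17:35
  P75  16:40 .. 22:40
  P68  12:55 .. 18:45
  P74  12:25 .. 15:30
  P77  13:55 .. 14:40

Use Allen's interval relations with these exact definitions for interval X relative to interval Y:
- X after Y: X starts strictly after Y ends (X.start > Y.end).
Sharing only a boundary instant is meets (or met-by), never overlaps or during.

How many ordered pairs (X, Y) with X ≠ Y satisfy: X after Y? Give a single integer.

Checking all 90 ordered pairs for relation 'after'; matching pairs in alphabetical order:
(P72, P69): P72 after P69 ✓
(P72, P70): P72 after P70 ✓
(P72, P71): P72 after P71 ✓
(P72, P73): P72 after P73 ✓
(P72, P74): P72 after P74 ✓
(P72, P76): P72 after P76 ✓
(P72, P77): P72 after P77 ✓
(P75, P69): P75 after P69 ✓
(P75, P70): P75 after P70 ✓
(P75, P71): P75 after P71 ✓
(P75, P73): P75 after P73 ✓
(P75, P74): P75 after P74 ✓
(P75, P76): P75 after P76 ✓
(P75, P77): P75 after P77 ✓
Count: 14.

14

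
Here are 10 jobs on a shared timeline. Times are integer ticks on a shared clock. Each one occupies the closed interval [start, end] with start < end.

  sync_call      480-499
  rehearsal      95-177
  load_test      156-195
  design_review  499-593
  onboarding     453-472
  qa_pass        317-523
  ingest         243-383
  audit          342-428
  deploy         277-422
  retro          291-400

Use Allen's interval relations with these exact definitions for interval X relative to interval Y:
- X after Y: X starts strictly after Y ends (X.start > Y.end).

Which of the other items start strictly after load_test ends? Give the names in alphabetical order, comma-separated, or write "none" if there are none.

audit, deploy, design_review, ingest, onboarding, qa_pass, retro, sync_call

Target load_test = [156, 195].
audit [342, 428] → after → yes.
deploy [277, 422] → after → yes.
design_review [499, 593] → after → yes.
ingest [243, 383] → after → yes.
onboarding [453, 472] → after → yes.
qa_pass [317, 523] → after → yes.
rehearsal [95, 177] → overlaps → no.
retro [291, 400] → after → yes.
sync_call [480, 499] → after → yes.
Result: audit, deploy, design_review, ingest, onboarding, qa_pass, retro, sync_call.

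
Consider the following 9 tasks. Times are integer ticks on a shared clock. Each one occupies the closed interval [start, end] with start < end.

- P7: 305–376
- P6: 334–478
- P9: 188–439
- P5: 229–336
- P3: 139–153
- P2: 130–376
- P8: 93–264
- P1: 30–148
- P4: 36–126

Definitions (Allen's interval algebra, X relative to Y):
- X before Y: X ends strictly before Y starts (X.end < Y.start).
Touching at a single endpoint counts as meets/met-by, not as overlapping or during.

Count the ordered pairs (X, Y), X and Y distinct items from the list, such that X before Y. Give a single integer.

16

Checking all 72 ordered pairs for relation 'before'; matching pairs in alphabetical order:
(P1, P5): P1 before P5 ✓
(P1, P6): P1 before P6 ✓
(P1, P7): P1 before P7 ✓
(P1, P9): P1 before P9 ✓
(P3, P5): P3 before P5 ✓
(P3, P6): P3 before P6 ✓
(P3, P7): P3 before P7 ✓
(P3, P9): P3 before P9 ✓
(P4, P2): P4 before P2 ✓
(P4, P3): P4 before P3 ✓
(P4, P5): P4 before P5 ✓
(P4, P6): P4 before P6 ✓
(P4, P7): P4 before P7 ✓
(P4, P9): P4 before P9 ✓
(P8, P6): P8 before P6 ✓
(P8, P7): P8 before P7 ✓
Count: 16.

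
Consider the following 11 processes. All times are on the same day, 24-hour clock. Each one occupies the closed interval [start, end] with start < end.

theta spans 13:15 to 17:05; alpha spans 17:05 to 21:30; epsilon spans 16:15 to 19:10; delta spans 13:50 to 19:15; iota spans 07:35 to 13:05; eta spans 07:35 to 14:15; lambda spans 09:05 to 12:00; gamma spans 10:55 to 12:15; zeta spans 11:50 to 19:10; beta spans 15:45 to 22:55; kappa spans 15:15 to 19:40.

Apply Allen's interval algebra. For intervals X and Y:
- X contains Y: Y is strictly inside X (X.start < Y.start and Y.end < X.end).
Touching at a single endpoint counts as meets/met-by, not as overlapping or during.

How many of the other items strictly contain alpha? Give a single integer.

Target alpha = [17:05, 21:30].
beta [15:45, 22:55] → contains → counts.
delta [13:50, 19:15] → overlaps → no.
epsilon [16:15, 19:10] → overlaps → no.
eta [07:35, 14:15] → before → no.
gamma [10:55, 12:15] → before → no.
iota [07:35, 13:05] → before → no.
kappa [15:15, 19:40] → overlaps → no.
lambda [09:05, 12:00] → before → no.
theta [13:15, 17:05] → meets → no.
zeta [11:50, 19:10] → overlaps → no.
Total: 1.

1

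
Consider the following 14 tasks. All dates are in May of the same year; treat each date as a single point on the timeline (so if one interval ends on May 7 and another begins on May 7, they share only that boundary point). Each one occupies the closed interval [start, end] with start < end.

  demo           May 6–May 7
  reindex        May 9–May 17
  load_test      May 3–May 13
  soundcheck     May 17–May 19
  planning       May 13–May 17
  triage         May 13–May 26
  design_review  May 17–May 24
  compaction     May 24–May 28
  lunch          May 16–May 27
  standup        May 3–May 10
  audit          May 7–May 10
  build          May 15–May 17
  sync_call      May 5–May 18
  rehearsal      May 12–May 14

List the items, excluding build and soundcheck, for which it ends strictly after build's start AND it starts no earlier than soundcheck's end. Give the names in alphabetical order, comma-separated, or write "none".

Conditions: its end is strictly after build's start (X.end > May 15) AND its start is no earlier than soundcheck's end (X.start >= May 19).
audit: end May 10 > May 15? ✗; start May 7 >= May 19? ✗ → no.
compaction: end May 28 > May 15? ✓; start May 24 >= May 19? ✓ → yes.
demo: end May 7 > May 15? ✗; start May 6 >= May 19? ✗ → no.
design_review: end May 24 > May 15? ✓; start May 17 >= May 19? ✗ → no.
load_test: end May 13 > May 15? ✗; start May 3 >= May 19? ✗ → no.
lunch: end May 27 > May 15? ✓; start May 16 >= May 19? ✗ → no.
planning: end May 17 > May 15? ✓; start May 13 >= May 19? ✗ → no.
rehearsal: end May 14 > May 15? ✗; start May 12 >= May 19? ✗ → no.
reindex: end May 17 > May 15? ✓; start May 9 >= May 19? ✗ → no.
standup: end May 10 > May 15? ✗; start May 3 >= May 19? ✗ → no.
sync_call: end May 18 > May 15? ✓; start May 5 >= May 19? ✗ → no.
triage: end May 26 > May 15? ✓; start May 13 >= May 19? ✗ → no.
Result: compaction.

compaction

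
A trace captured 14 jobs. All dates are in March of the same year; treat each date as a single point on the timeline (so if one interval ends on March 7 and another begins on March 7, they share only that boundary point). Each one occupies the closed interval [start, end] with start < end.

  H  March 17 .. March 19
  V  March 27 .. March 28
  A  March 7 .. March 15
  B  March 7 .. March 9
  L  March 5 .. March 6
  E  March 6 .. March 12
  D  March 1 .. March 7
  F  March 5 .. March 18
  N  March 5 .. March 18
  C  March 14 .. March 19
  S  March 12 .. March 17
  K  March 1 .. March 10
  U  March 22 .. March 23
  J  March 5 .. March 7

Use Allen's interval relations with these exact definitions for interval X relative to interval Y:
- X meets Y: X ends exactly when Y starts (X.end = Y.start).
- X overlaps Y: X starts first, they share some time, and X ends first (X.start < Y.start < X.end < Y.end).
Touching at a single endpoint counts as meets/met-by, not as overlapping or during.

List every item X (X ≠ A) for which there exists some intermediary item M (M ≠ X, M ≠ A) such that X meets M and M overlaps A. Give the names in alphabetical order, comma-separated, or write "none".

L

Target A = [March 7, March 15].
Intermediaries M with M overlaps A: E, K.
Via E — items with X meets E: L.
Via K — items with X meets K: none.
Union: L.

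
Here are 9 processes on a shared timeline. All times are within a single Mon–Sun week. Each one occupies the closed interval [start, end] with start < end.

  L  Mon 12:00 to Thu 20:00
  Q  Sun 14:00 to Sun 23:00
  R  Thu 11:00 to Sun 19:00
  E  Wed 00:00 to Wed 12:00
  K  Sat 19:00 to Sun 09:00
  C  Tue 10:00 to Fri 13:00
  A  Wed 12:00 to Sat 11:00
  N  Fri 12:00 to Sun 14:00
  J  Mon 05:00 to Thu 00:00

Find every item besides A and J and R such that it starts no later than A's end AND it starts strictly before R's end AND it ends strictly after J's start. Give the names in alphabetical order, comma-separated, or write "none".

Conditions: its start is no later than A's end (X.start <= Sat 11:00) AND its start is strictly before R's end (X.start < Sun 19:00) AND its end is strictly after J's start (X.end > Mon 05:00).
C: start Tue 10:00 <= Sat 11:00? ✓; start Tue 10:00 < Sun 19:00? ✓; end Fri 13:00 > Mon 05:00? ✓ → yes.
E: start Wed 00:00 <= Sat 11:00? ✓; start Wed 00:00 < Sun 19:00? ✓; end Wed 12:00 > Mon 05:00? ✓ → yes.
K: start Sat 19:00 <= Sat 11:00? ✗; start Sat 19:00 < Sun 19:00? ✓; end Sun 09:00 > Mon 05:00? ✓ → no.
L: start Mon 12:00 <= Sat 11:00? ✓; start Mon 12:00 < Sun 19:00? ✓; end Thu 20:00 > Mon 05:00? ✓ → yes.
N: start Fri 12:00 <= Sat 11:00? ✓; start Fri 12:00 < Sun 19:00? ✓; end Sun 14:00 > Mon 05:00? ✓ → yes.
Q: start Sun 14:00 <= Sat 11:00? ✗; start Sun 14:00 < Sun 19:00? ✓; end Sun 23:00 > Mon 05:00? ✓ → no.
Result: C, E, L, N.

C, E, L, N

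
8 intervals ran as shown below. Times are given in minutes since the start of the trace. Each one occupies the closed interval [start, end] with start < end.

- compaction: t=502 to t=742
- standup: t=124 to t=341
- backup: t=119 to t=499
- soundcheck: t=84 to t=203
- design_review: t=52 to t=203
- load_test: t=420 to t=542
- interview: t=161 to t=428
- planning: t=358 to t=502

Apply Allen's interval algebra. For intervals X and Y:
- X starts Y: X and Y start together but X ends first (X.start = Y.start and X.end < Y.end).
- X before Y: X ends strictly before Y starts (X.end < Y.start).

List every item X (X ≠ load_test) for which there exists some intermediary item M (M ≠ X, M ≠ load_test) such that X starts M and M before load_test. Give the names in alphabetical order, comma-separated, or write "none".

none

Target load_test = [t=420, t=542].
Intermediaries M with M before load_test: design_review, soundcheck, standup.
Via design_review — items with X starts design_review: none.
Via soundcheck — items with X starts soundcheck: none.
Via standup — items with X starts standup: none.
Union: none.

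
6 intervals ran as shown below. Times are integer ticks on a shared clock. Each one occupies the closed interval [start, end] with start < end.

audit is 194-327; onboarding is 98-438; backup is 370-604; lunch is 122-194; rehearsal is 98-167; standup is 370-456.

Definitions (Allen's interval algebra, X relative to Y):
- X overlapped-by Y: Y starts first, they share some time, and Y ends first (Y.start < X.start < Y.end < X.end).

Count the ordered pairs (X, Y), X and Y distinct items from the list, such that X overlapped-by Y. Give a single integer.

Checking all 30 ordered pairs for relation 'overlapped-by'; matching pairs in alphabetical order:
(backup, onboarding): backup overlapped-by onboarding ✓
(lunch, rehearsal): lunch overlapped-by rehearsal ✓
(standup, onboarding): standup overlapped-by onboarding ✓
Count: 3.

3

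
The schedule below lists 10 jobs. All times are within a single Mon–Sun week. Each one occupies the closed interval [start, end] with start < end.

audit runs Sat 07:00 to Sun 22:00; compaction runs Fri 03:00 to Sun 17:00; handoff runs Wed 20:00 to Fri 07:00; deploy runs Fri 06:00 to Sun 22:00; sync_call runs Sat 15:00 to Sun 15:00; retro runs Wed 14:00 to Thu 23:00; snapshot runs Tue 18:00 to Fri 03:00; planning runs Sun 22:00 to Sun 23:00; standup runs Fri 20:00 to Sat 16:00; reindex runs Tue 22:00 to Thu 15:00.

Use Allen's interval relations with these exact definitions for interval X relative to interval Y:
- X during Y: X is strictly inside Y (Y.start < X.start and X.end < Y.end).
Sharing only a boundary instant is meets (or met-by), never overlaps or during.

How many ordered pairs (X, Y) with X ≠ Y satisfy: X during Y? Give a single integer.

7

Checking all 90 ordered pairs for relation 'during'; matching pairs in alphabetical order:
(reindex, snapshot): reindex during snapshot ✓
(retro, snapshot): retro during snapshot ✓
(standup, compaction): standup during compaction ✓
(standup, deploy): standup during deploy ✓
(sync_call, audit): sync_call during audit ✓
(sync_call, compaction): sync_call during compaction ✓
(sync_call, deploy): sync_call during deploy ✓
Count: 7.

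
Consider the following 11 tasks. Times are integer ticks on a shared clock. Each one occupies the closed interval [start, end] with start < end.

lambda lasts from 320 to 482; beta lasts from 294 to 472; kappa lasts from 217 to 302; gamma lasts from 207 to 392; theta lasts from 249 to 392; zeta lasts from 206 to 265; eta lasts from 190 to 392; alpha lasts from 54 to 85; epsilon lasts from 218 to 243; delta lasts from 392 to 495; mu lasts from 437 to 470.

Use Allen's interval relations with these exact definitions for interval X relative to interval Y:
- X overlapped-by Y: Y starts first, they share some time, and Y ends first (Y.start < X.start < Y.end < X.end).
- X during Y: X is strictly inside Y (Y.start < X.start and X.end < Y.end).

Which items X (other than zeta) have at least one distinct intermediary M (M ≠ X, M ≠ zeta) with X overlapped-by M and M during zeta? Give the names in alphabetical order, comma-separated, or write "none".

none

Target zeta = [206, 265].
Intermediaries M with M during zeta: epsilon.
Via epsilon — items with X overlapped-by epsilon: none.
Union: none.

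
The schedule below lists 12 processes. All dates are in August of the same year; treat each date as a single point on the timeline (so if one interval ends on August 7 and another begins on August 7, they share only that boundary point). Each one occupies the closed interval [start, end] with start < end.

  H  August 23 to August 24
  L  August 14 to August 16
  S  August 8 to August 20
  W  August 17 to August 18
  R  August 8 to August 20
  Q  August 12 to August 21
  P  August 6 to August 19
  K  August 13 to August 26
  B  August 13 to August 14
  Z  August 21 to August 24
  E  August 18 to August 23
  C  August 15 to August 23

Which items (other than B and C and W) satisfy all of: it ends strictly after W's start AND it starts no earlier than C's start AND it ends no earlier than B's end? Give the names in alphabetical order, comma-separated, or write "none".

Conditions: its end is strictly after W's start (X.end > August 17) AND its start is no earlier than C's start (X.start >= August 15) AND its end is no earlier than B's end (X.end >= August 14).
E: end August 23 > August 17? ✓; start August 18 >= August 15? ✓; end August 23 >= August 14? ✓ → yes.
H: end August 24 > August 17? ✓; start August 23 >= August 15? ✓; end August 24 >= August 14? ✓ → yes.
K: end August 26 > August 17? ✓; start August 13 >= August 15? ✗; end August 26 >= August 14? ✓ → no.
L: end August 16 > August 17? ✗; start August 14 >= August 15? ✗; end August 16 >= August 14? ✓ → no.
P: end August 19 > August 17? ✓; start August 6 >= August 15? ✗; end August 19 >= August 14? ✓ → no.
Q: end August 21 > August 17? ✓; start August 12 >= August 15? ✗; end August 21 >= August 14? ✓ → no.
R: end August 20 > August 17? ✓; start August 8 >= August 15? ✗; end August 20 >= August 14? ✓ → no.
S: end August 20 > August 17? ✓; start August 8 >= August 15? ✗; end August 20 >= August 14? ✓ → no.
Z: end August 24 > August 17? ✓; start August 21 >= August 15? ✓; end August 24 >= August 14? ✓ → yes.
Result: E, H, Z.

E, H, Z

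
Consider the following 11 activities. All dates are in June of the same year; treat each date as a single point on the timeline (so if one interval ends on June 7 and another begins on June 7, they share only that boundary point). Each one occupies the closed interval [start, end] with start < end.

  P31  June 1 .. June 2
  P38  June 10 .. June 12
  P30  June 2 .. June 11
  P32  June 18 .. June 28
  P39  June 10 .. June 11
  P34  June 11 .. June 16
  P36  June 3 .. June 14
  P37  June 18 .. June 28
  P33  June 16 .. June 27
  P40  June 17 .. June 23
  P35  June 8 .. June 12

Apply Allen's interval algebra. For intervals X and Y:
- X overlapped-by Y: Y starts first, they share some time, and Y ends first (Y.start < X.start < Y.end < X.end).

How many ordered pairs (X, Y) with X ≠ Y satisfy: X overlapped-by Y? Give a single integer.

10

Checking all 110 ordered pairs for relation 'overlapped-by'; matching pairs in alphabetical order:
(P32, P33): P32 overlapped-by P33 ✓
(P32, P40): P32 overlapped-by P40 ✓
(P34, P35): P34 overlapped-by P35 ✓
(P34, P36): P34 overlapped-by P36 ✓
(P34, P38): P34 overlapped-by P38 ✓
(P35, P30): P35 overlapped-by P30 ✓
(P36, P30): P36 overlapped-by P30 ✓
(P37, P33): P37 overlapped-by P33 ✓
(P37, P40): P37 overlapped-by P40 ✓
(P38, P30): P38 overlapped-by P30 ✓
Count: 10.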